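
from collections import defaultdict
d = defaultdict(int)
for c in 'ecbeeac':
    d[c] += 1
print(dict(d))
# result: {'e': 3, 'c': 2, 'b': 1, 'a': 1}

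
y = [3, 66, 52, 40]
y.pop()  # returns 40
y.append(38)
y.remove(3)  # [66, 52, 38]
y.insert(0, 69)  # [69, 66, 52, 38]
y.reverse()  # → [38, 52, 66, 69]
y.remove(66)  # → [38, 52, 69]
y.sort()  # [38, 52, 69]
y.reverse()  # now [69, 52, 38]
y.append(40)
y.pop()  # 40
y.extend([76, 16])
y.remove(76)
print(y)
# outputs [69, 52, 38, 16]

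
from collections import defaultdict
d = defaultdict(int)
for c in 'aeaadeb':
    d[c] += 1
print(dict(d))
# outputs {'a': 3, 'e': 2, 'd': 1, 'b': 1}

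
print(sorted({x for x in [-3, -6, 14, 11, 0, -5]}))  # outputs [-6, -5, -3, 0, 11, 14]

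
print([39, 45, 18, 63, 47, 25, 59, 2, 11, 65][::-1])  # [65, 11, 2, 59, 25, 47, 63, 18, 45, 39]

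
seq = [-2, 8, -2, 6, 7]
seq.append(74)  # [-2, 8, -2, 6, 7, 74]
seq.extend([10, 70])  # [-2, 8, -2, 6, 7, 74, 10, 70]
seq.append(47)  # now [-2, 8, -2, 6, 7, 74, 10, 70, 47]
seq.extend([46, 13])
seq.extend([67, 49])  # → [-2, 8, -2, 6, 7, 74, 10, 70, 47, 46, 13, 67, 49]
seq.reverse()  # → [49, 67, 13, 46, 47, 70, 10, 74, 7, 6, -2, 8, -2]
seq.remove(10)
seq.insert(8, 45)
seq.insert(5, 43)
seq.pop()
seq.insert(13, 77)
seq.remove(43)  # [49, 67, 13, 46, 47, 70, 74, 7, 45, 6, -2, 8, 77]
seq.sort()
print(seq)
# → [-2, 6, 7, 8, 13, 45, 46, 47, 49, 67, 70, 74, 77]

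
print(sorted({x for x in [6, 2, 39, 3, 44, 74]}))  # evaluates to [2, 3, 6, 39, 44, 74]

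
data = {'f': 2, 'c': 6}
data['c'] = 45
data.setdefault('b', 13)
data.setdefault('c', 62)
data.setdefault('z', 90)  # 90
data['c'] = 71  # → {'f': 2, 'c': 71, 'b': 13, 'z': 90}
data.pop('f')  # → 2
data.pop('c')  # 71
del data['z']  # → {'b': 13}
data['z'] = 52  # {'b': 13, 'z': 52}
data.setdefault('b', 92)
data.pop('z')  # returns 52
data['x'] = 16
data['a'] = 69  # {'b': 13, 'x': 16, 'a': 69}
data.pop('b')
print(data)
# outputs {'x': 16, 'a': 69}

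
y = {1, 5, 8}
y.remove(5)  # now {1, 8}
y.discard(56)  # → {1, 8}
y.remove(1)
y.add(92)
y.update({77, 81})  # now {8, 77, 81, 92}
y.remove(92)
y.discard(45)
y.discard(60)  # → {8, 77, 81}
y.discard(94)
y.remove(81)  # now {8, 77}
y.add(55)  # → {8, 55, 77}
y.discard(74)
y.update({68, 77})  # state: {8, 55, 68, 77}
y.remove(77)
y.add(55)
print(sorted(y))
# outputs [8, 55, 68]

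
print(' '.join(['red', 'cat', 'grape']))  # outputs red cat grape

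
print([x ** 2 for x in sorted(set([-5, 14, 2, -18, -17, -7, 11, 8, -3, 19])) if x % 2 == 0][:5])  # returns [324, 4, 64, 196]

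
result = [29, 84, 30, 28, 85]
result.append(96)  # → [29, 84, 30, 28, 85, 96]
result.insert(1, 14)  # [29, 14, 84, 30, 28, 85, 96]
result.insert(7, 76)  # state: [29, 14, 84, 30, 28, 85, 96, 76]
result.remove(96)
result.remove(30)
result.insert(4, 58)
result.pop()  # 76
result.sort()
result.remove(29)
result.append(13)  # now [14, 28, 58, 84, 85, 13]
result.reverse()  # [13, 85, 84, 58, 28, 14]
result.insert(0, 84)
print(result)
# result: [84, 13, 85, 84, 58, 28, 14]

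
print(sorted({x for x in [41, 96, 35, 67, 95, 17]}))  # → [17, 35, 41, 67, 95, 96]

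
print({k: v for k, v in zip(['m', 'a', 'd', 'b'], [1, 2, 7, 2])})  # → {'m': 1, 'a': 2, 'd': 7, 'b': 2}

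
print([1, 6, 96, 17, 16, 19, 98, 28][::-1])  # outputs [28, 98, 19, 16, 17, 96, 6, 1]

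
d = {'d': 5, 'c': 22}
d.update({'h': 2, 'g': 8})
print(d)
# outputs {'d': 5, 'c': 22, 'h': 2, 'g': 8}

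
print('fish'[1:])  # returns ish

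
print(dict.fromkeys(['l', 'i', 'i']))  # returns {'l': None, 'i': None}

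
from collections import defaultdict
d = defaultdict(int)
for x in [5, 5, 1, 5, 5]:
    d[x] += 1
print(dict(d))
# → {5: 4, 1: 1}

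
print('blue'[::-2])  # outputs el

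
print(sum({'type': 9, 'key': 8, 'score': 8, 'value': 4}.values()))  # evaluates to 29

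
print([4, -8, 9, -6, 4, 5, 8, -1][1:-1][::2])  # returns [-8, -6, 5]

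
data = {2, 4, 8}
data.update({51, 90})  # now {2, 4, 8, 51, 90}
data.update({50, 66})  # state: {2, 4, 8, 50, 51, 66, 90}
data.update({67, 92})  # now {2, 4, 8, 50, 51, 66, 67, 90, 92}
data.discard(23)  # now {2, 4, 8, 50, 51, 66, 67, 90, 92}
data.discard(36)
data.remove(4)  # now {2, 8, 50, 51, 66, 67, 90, 92}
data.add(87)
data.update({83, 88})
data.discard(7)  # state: {2, 8, 50, 51, 66, 67, 83, 87, 88, 90, 92}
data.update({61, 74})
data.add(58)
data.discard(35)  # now {2, 8, 50, 51, 58, 61, 66, 67, 74, 83, 87, 88, 90, 92}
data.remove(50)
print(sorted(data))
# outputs [2, 8, 51, 58, 61, 66, 67, 74, 83, 87, 88, 90, 92]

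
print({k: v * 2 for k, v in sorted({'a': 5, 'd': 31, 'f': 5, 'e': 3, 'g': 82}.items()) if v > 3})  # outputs {'a': 10, 'd': 62, 'f': 10, 'g': 164}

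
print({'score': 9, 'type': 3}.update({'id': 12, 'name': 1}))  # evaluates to None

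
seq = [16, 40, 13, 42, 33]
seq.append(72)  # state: [16, 40, 13, 42, 33, 72]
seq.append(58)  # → [16, 40, 13, 42, 33, 72, 58]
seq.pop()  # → 58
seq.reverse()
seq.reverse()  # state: [16, 40, 13, 42, 33, 72]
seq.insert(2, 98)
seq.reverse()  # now [72, 33, 42, 13, 98, 40, 16]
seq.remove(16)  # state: [72, 33, 42, 13, 98, 40]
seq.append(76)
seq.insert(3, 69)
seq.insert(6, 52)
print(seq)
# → [72, 33, 42, 69, 13, 98, 52, 40, 76]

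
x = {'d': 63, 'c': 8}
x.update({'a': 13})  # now {'d': 63, 'c': 8, 'a': 13}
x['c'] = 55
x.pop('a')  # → 13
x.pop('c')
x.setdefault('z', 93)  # 93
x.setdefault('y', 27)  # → 27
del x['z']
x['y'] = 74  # {'d': 63, 'y': 74}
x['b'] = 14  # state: {'d': 63, 'y': 74, 'b': 14}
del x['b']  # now {'d': 63, 'y': 74}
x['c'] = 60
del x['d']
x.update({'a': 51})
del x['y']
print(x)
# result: {'c': 60, 'a': 51}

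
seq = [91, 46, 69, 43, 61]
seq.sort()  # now [43, 46, 61, 69, 91]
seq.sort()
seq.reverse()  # [91, 69, 61, 46, 43]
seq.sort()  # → [43, 46, 61, 69, 91]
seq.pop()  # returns 91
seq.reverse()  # [69, 61, 46, 43]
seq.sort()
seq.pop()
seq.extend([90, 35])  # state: [43, 46, 61, 90, 35]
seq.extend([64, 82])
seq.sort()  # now [35, 43, 46, 61, 64, 82, 90]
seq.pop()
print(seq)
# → [35, 43, 46, 61, 64, 82]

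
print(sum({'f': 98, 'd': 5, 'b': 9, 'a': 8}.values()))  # 120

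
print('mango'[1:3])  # an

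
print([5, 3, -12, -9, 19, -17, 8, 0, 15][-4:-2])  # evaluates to [-17, 8]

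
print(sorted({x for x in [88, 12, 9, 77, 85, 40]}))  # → [9, 12, 40, 77, 85, 88]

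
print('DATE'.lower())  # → date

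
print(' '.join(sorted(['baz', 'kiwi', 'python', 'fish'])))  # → baz fish kiwi python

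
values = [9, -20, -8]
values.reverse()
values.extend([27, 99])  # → [-8, -20, 9, 27, 99]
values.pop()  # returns 99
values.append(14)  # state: [-8, -20, 9, 27, 14]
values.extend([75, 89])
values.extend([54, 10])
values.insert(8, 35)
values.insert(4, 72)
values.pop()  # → 10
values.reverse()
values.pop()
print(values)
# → [35, 54, 89, 75, 14, 72, 27, 9, -20]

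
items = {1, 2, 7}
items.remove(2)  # {1, 7}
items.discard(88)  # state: {1, 7}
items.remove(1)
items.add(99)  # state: {7, 99}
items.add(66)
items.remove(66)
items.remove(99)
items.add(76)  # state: {7, 76}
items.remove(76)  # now {7}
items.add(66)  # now {7, 66}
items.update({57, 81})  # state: {7, 57, 66, 81}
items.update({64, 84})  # {7, 57, 64, 66, 81, 84}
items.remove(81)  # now {7, 57, 64, 66, 84}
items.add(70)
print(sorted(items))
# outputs [7, 57, 64, 66, 70, 84]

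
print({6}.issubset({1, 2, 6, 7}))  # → True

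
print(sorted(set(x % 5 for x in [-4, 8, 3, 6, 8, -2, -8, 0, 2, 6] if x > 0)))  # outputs [1, 2, 3]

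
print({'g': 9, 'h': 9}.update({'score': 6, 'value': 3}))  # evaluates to None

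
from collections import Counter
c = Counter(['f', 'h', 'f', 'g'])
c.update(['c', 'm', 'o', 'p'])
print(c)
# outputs Counter({'f': 2, 'h': 1, 'g': 1, 'c': 1, 'm': 1, 'o': 1, 'p': 1})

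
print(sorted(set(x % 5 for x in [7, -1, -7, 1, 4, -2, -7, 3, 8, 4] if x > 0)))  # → [1, 2, 3, 4]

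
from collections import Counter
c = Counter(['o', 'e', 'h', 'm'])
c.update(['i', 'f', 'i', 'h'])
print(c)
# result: Counter({'h': 2, 'i': 2, 'o': 1, 'e': 1, 'm': 1, 'f': 1})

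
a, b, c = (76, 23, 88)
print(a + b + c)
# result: 187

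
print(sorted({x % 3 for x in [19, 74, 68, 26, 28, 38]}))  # [1, 2]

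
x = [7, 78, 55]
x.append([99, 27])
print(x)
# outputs [7, 78, 55, [99, 27]]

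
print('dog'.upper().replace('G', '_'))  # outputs DO_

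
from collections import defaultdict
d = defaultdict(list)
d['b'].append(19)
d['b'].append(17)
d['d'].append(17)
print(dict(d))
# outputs {'b': [19, 17], 'd': [17]}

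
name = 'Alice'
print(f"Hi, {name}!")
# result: Hi, Alice!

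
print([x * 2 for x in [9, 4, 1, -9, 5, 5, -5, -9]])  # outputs [18, 8, 2, -18, 10, 10, -10, -18]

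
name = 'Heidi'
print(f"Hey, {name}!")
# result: Hey, Heidi!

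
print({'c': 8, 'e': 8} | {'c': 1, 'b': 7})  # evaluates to {'c': 1, 'e': 8, 'b': 7}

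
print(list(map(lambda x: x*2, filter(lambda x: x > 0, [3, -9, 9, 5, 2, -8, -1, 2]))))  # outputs [6, 18, 10, 4, 4]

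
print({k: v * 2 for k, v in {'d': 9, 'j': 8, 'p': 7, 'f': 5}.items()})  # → {'d': 18, 'j': 16, 'p': 14, 'f': 10}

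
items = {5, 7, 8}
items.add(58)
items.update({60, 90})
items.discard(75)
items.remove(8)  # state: {5, 7, 58, 60, 90}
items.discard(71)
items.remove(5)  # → {7, 58, 60, 90}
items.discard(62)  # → {7, 58, 60, 90}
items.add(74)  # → {7, 58, 60, 74, 90}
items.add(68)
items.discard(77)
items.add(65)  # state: {7, 58, 60, 65, 68, 74, 90}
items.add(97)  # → {7, 58, 60, 65, 68, 74, 90, 97}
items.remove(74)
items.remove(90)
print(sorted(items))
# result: [7, 58, 60, 65, 68, 97]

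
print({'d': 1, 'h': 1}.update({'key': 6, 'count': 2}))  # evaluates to None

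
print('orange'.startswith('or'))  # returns True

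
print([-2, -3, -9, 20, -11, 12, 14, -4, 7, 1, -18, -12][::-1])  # [-12, -18, 1, 7, -4, 14, 12, -11, 20, -9, -3, -2]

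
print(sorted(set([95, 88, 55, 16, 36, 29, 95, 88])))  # [16, 29, 36, 55, 88, 95]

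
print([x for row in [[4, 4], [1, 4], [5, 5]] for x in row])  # [4, 4, 1, 4, 5, 5]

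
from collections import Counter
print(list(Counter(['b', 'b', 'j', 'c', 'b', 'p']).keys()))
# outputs ['b', 'j', 'c', 'p']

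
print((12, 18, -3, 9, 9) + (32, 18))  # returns (12, 18, -3, 9, 9, 32, 18)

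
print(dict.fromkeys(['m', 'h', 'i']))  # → {'m': None, 'h': None, 'i': None}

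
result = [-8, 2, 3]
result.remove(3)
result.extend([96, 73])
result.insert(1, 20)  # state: [-8, 20, 2, 96, 73]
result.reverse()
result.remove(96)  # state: [73, 2, 20, -8]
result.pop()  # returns -8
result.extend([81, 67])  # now [73, 2, 20, 81, 67]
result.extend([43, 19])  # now [73, 2, 20, 81, 67, 43, 19]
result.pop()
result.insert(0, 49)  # [49, 73, 2, 20, 81, 67, 43]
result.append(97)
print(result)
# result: [49, 73, 2, 20, 81, 67, 43, 97]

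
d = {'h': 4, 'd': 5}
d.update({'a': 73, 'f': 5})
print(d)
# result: {'h': 4, 'd': 5, 'a': 73, 'f': 5}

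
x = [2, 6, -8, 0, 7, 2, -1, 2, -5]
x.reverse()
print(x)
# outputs [-5, 2, -1, 2, 7, 0, -8, 6, 2]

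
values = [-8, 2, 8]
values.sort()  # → [-8, 2, 8]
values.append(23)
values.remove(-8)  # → [2, 8, 23]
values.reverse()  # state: [23, 8, 2]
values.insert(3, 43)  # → [23, 8, 2, 43]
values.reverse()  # [43, 2, 8, 23]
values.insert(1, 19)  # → [43, 19, 2, 8, 23]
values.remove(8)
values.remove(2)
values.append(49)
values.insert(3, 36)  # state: [43, 19, 23, 36, 49]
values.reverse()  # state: [49, 36, 23, 19, 43]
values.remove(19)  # [49, 36, 23, 43]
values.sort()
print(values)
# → [23, 36, 43, 49]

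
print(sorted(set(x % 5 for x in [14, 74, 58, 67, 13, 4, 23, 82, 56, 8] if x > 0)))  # [1, 2, 3, 4]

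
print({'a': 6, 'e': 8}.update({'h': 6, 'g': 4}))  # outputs None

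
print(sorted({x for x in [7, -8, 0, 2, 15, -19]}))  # [-19, -8, 0, 2, 7, 15]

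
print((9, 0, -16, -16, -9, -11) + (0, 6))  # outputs (9, 0, -16, -16, -9, -11, 0, 6)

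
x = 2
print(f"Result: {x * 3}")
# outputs Result: 6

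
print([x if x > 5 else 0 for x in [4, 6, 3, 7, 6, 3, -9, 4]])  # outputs [0, 6, 0, 7, 6, 0, 0, 0]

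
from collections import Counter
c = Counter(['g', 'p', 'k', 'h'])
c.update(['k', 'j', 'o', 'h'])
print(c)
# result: Counter({'k': 2, 'h': 2, 'g': 1, 'p': 1, 'j': 1, 'o': 1})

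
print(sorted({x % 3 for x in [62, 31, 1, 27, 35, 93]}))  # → [0, 1, 2]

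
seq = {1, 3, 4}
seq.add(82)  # {1, 3, 4, 82}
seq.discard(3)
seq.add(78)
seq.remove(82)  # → {1, 4, 78}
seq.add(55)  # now {1, 4, 55, 78}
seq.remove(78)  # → {1, 4, 55}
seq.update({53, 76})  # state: {1, 4, 53, 55, 76}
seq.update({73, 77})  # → {1, 4, 53, 55, 73, 76, 77}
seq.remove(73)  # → {1, 4, 53, 55, 76, 77}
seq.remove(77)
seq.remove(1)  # {4, 53, 55, 76}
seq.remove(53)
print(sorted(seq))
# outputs [4, 55, 76]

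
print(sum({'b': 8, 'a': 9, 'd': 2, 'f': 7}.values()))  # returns 26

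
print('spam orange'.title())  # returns Spam Orange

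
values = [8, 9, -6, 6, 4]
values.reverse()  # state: [4, 6, -6, 9, 8]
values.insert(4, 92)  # [4, 6, -6, 9, 92, 8]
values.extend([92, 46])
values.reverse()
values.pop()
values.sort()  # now [-6, 6, 8, 9, 46, 92, 92]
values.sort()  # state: [-6, 6, 8, 9, 46, 92, 92]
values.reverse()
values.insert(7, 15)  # [92, 92, 46, 9, 8, 6, -6, 15]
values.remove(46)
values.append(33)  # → [92, 92, 9, 8, 6, -6, 15, 33]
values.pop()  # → 33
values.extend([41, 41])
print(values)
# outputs [92, 92, 9, 8, 6, -6, 15, 41, 41]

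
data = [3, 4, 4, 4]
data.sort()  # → [3, 4, 4, 4]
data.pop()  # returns 4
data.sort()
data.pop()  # 4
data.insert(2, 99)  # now [3, 4, 99]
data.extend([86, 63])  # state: [3, 4, 99, 86, 63]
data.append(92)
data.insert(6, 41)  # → [3, 4, 99, 86, 63, 92, 41]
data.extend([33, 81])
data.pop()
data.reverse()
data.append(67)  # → [33, 41, 92, 63, 86, 99, 4, 3, 67]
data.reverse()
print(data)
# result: [67, 3, 4, 99, 86, 63, 92, 41, 33]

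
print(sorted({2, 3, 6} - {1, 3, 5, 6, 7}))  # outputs [2]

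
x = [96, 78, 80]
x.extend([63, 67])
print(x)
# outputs [96, 78, 80, 63, 67]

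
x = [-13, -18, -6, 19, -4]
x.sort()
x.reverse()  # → [19, -4, -6, -13, -18]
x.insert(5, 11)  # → [19, -4, -6, -13, -18, 11]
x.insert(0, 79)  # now [79, 19, -4, -6, -13, -18, 11]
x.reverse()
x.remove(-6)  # [11, -18, -13, -4, 19, 79]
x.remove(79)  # [11, -18, -13, -4, 19]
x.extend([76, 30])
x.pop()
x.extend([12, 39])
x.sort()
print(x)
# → [-18, -13, -4, 11, 12, 19, 39, 76]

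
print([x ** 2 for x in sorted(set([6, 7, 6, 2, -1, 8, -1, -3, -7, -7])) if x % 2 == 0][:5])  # [4, 36, 64]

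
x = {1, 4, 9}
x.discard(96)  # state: {1, 4, 9}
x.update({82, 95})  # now {1, 4, 9, 82, 95}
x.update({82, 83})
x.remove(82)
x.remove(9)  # {1, 4, 83, 95}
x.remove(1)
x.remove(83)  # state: {4, 95}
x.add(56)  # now {4, 56, 95}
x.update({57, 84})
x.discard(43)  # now {4, 56, 57, 84, 95}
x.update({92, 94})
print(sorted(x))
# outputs [4, 56, 57, 84, 92, 94, 95]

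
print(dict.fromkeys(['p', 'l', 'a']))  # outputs {'p': None, 'l': None, 'a': None}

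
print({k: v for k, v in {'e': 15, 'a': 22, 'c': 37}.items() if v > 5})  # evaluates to {'e': 15, 'a': 22, 'c': 37}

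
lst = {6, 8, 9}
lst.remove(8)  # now {6, 9}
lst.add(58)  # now {6, 9, 58}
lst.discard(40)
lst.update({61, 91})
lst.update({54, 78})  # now {6, 9, 54, 58, 61, 78, 91}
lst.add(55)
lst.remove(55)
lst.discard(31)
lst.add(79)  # {6, 9, 54, 58, 61, 78, 79, 91}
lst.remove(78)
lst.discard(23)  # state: {6, 9, 54, 58, 61, 79, 91}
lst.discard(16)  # {6, 9, 54, 58, 61, 79, 91}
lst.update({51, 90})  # {6, 9, 51, 54, 58, 61, 79, 90, 91}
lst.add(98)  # {6, 9, 51, 54, 58, 61, 79, 90, 91, 98}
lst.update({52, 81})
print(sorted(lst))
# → [6, 9, 51, 52, 54, 58, 61, 79, 81, 90, 91, 98]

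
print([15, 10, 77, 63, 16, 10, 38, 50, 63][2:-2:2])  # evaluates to [77, 16, 38]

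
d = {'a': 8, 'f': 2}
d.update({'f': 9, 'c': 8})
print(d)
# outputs {'a': 8, 'f': 9, 'c': 8}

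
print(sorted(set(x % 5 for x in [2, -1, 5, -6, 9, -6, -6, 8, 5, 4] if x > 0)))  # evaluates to [0, 2, 3, 4]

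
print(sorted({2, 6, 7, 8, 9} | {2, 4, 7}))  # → [2, 4, 6, 7, 8, 9]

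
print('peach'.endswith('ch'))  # True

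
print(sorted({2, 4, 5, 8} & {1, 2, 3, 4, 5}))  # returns [2, 4, 5]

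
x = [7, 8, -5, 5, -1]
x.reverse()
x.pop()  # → 7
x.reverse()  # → [8, -5, 5, -1]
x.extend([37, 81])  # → [8, -5, 5, -1, 37, 81]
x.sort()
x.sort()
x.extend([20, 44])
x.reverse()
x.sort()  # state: [-5, -1, 5, 8, 20, 37, 44, 81]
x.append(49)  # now [-5, -1, 5, 8, 20, 37, 44, 81, 49]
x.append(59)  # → [-5, -1, 5, 8, 20, 37, 44, 81, 49, 59]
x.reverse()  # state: [59, 49, 81, 44, 37, 20, 8, 5, -1, -5]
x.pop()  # -5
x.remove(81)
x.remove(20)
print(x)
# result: [59, 49, 44, 37, 8, 5, -1]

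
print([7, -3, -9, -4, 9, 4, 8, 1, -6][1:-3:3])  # [-3, 9]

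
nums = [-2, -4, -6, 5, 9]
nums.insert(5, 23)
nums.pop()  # 23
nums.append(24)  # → [-2, -4, -6, 5, 9, 24]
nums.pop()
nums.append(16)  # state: [-2, -4, -6, 5, 9, 16]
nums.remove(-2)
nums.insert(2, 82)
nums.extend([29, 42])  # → [-4, -6, 82, 5, 9, 16, 29, 42]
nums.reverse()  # [42, 29, 16, 9, 5, 82, -6, -4]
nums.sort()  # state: [-6, -4, 5, 9, 16, 29, 42, 82]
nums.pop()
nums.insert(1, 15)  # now [-6, 15, -4, 5, 9, 16, 29, 42]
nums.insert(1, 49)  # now [-6, 49, 15, -4, 5, 9, 16, 29, 42]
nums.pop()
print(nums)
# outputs [-6, 49, 15, -4, 5, 9, 16, 29]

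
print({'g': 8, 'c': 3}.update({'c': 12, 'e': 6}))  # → None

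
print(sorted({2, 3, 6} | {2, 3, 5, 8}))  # [2, 3, 5, 6, 8]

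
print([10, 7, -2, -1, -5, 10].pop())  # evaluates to 10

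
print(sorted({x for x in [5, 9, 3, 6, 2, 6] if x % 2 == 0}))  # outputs [2, 6]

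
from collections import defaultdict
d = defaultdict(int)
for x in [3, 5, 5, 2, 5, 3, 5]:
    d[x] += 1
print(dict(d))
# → {3: 2, 5: 4, 2: 1}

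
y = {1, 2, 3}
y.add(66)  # {1, 2, 3, 66}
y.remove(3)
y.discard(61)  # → {1, 2, 66}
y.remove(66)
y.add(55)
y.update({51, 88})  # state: {1, 2, 51, 55, 88}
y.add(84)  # {1, 2, 51, 55, 84, 88}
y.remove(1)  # {2, 51, 55, 84, 88}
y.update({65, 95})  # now {2, 51, 55, 65, 84, 88, 95}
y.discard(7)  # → {2, 51, 55, 65, 84, 88, 95}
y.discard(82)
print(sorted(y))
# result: [2, 51, 55, 65, 84, 88, 95]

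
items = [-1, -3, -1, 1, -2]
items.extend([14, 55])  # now [-1, -3, -1, 1, -2, 14, 55]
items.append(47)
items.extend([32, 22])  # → [-1, -3, -1, 1, -2, 14, 55, 47, 32, 22]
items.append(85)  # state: [-1, -3, -1, 1, -2, 14, 55, 47, 32, 22, 85]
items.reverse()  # [85, 22, 32, 47, 55, 14, -2, 1, -1, -3, -1]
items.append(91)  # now [85, 22, 32, 47, 55, 14, -2, 1, -1, -3, -1, 91]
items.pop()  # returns 91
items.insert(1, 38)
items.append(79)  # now [85, 38, 22, 32, 47, 55, 14, -2, 1, -1, -3, -1, 79]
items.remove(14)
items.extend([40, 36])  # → [85, 38, 22, 32, 47, 55, -2, 1, -1, -3, -1, 79, 40, 36]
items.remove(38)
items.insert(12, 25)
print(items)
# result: [85, 22, 32, 47, 55, -2, 1, -1, -3, -1, 79, 40, 25, 36]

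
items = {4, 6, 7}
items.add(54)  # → {4, 6, 7, 54}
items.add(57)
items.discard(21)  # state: {4, 6, 7, 54, 57}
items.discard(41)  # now {4, 6, 7, 54, 57}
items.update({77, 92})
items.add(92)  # {4, 6, 7, 54, 57, 77, 92}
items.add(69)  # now {4, 6, 7, 54, 57, 69, 77, 92}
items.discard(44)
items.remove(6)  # {4, 7, 54, 57, 69, 77, 92}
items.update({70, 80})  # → {4, 7, 54, 57, 69, 70, 77, 80, 92}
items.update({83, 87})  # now {4, 7, 54, 57, 69, 70, 77, 80, 83, 87, 92}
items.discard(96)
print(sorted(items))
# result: [4, 7, 54, 57, 69, 70, 77, 80, 83, 87, 92]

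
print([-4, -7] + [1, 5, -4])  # [-4, -7, 1, 5, -4]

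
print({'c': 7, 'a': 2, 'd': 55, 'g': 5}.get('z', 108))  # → 108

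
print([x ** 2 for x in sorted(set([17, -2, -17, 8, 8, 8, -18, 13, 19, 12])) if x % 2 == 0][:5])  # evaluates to [324, 4, 64, 144]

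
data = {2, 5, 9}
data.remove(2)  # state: {5, 9}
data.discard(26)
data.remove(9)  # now {5}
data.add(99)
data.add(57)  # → {5, 57, 99}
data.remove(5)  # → {57, 99}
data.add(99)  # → {57, 99}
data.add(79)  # {57, 79, 99}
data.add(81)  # {57, 79, 81, 99}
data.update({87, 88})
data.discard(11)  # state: {57, 79, 81, 87, 88, 99}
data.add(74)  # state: {57, 74, 79, 81, 87, 88, 99}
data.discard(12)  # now {57, 74, 79, 81, 87, 88, 99}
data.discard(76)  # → {57, 74, 79, 81, 87, 88, 99}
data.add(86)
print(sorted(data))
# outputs [57, 74, 79, 81, 86, 87, 88, 99]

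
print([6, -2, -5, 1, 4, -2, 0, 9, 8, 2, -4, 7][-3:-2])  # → [2]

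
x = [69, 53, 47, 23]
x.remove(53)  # [69, 47, 23]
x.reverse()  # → [23, 47, 69]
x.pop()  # 69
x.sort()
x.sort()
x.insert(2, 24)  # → [23, 47, 24]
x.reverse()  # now [24, 47, 23]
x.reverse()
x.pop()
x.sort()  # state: [23, 47]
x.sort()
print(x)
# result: [23, 47]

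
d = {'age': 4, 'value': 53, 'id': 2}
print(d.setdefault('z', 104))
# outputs 104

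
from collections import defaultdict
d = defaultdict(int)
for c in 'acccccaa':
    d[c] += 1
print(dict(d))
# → {'a': 3, 'c': 5}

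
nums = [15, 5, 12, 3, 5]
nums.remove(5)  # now [15, 12, 3, 5]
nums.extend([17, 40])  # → [15, 12, 3, 5, 17, 40]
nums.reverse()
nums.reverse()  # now [15, 12, 3, 5, 17, 40]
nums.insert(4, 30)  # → [15, 12, 3, 5, 30, 17, 40]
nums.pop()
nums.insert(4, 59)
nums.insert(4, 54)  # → [15, 12, 3, 5, 54, 59, 30, 17]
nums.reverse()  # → [17, 30, 59, 54, 5, 3, 12, 15]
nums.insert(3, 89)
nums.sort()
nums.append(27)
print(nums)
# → [3, 5, 12, 15, 17, 30, 54, 59, 89, 27]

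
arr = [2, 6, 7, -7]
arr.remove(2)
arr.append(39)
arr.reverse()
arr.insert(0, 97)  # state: [97, 39, -7, 7, 6]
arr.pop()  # 6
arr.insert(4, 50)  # [97, 39, -7, 7, 50]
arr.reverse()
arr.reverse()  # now [97, 39, -7, 7, 50]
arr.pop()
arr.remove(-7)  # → [97, 39, 7]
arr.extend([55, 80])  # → [97, 39, 7, 55, 80]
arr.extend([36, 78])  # [97, 39, 7, 55, 80, 36, 78]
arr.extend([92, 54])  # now [97, 39, 7, 55, 80, 36, 78, 92, 54]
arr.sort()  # [7, 36, 39, 54, 55, 78, 80, 92, 97]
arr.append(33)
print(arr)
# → [7, 36, 39, 54, 55, 78, 80, 92, 97, 33]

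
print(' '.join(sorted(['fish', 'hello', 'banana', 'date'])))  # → banana date fish hello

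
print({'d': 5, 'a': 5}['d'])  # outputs 5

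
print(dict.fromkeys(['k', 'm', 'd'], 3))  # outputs {'k': 3, 'm': 3, 'd': 3}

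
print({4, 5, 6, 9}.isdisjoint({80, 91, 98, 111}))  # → True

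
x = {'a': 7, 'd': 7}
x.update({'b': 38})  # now {'a': 7, 'd': 7, 'b': 38}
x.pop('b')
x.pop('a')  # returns 7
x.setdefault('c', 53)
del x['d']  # {'c': 53}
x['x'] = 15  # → {'c': 53, 'x': 15}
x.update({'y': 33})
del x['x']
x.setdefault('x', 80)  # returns 80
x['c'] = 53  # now {'c': 53, 'y': 33, 'x': 80}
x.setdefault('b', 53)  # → 53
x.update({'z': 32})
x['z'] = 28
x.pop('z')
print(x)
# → {'c': 53, 'y': 33, 'x': 80, 'b': 53}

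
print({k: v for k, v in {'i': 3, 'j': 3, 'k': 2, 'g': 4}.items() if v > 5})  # {}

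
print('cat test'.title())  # Cat Test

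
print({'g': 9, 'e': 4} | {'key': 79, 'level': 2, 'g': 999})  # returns {'g': 999, 'e': 4, 'key': 79, 'level': 2}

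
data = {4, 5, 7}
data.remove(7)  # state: {4, 5}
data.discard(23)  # {4, 5}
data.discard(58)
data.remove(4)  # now {5}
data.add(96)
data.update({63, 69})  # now {5, 63, 69, 96}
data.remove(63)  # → {5, 69, 96}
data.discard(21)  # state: {5, 69, 96}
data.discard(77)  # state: {5, 69, 96}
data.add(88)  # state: {5, 69, 88, 96}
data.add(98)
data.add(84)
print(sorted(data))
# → [5, 69, 84, 88, 96, 98]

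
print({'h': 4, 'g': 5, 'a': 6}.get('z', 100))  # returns 100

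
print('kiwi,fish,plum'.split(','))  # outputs ['kiwi', 'fish', 'plum']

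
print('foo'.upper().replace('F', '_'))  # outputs _OO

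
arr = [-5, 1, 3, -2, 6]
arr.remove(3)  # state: [-5, 1, -2, 6]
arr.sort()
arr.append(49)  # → [-5, -2, 1, 6, 49]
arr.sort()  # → [-5, -2, 1, 6, 49]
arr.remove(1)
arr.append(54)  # [-5, -2, 6, 49, 54]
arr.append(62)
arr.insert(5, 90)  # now [-5, -2, 6, 49, 54, 90, 62]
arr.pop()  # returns 62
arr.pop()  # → 90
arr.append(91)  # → [-5, -2, 6, 49, 54, 91]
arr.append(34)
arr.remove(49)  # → [-5, -2, 6, 54, 91, 34]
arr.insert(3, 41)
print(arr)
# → [-5, -2, 6, 41, 54, 91, 34]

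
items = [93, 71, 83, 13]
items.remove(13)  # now [93, 71, 83]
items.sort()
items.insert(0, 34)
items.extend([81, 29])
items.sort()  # [29, 34, 71, 81, 83, 93]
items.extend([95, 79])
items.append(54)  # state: [29, 34, 71, 81, 83, 93, 95, 79, 54]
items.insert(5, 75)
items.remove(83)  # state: [29, 34, 71, 81, 75, 93, 95, 79, 54]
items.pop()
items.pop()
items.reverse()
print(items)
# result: [95, 93, 75, 81, 71, 34, 29]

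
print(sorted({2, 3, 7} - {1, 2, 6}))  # [3, 7]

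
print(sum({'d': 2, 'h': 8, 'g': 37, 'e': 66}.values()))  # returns 113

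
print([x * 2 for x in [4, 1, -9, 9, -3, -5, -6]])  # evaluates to [8, 2, -18, 18, -6, -10, -12]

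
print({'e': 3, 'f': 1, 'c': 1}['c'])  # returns 1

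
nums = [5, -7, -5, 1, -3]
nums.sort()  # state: [-7, -5, -3, 1, 5]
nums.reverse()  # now [5, 1, -3, -5, -7]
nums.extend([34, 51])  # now [5, 1, -3, -5, -7, 34, 51]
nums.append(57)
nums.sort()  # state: [-7, -5, -3, 1, 5, 34, 51, 57]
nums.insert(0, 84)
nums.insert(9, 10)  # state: [84, -7, -5, -3, 1, 5, 34, 51, 57, 10]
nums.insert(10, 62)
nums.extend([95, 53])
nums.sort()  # [-7, -5, -3, 1, 5, 10, 34, 51, 53, 57, 62, 84, 95]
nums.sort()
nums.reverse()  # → [95, 84, 62, 57, 53, 51, 34, 10, 5, 1, -3, -5, -7]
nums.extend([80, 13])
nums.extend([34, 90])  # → [95, 84, 62, 57, 53, 51, 34, 10, 5, 1, -3, -5, -7, 80, 13, 34, 90]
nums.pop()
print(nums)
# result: [95, 84, 62, 57, 53, 51, 34, 10, 5, 1, -3, -5, -7, 80, 13, 34]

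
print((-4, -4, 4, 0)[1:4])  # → (-4, 4, 0)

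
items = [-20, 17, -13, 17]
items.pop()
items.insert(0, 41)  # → [41, -20, 17, -13]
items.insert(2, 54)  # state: [41, -20, 54, 17, -13]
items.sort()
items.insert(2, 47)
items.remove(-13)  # [-20, 47, 17, 41, 54]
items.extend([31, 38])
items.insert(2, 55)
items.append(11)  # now [-20, 47, 55, 17, 41, 54, 31, 38, 11]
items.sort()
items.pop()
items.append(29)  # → [-20, 11, 17, 31, 38, 41, 47, 54, 29]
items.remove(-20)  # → [11, 17, 31, 38, 41, 47, 54, 29]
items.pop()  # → 29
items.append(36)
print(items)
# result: [11, 17, 31, 38, 41, 47, 54, 36]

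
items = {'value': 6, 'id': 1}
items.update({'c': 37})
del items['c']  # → {'value': 6, 'id': 1}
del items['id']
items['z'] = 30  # {'value': 6, 'z': 30}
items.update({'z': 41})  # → {'value': 6, 'z': 41}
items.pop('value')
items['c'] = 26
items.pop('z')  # 41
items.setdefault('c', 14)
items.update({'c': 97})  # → {'c': 97}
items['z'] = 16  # {'c': 97, 'z': 16}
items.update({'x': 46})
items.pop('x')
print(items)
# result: {'c': 97, 'z': 16}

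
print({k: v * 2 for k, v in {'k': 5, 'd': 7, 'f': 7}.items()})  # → {'k': 10, 'd': 14, 'f': 14}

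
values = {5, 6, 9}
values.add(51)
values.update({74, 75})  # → {5, 6, 9, 51, 74, 75}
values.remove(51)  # {5, 6, 9, 74, 75}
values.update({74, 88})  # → {5, 6, 9, 74, 75, 88}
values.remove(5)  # {6, 9, 74, 75, 88}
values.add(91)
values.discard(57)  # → {6, 9, 74, 75, 88, 91}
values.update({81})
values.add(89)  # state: {6, 9, 74, 75, 81, 88, 89, 91}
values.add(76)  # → {6, 9, 74, 75, 76, 81, 88, 89, 91}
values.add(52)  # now {6, 9, 52, 74, 75, 76, 81, 88, 89, 91}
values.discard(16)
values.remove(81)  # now {6, 9, 52, 74, 75, 76, 88, 89, 91}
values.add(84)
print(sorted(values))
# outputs [6, 9, 52, 74, 75, 76, 84, 88, 89, 91]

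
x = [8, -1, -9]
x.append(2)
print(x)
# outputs [8, -1, -9, 2]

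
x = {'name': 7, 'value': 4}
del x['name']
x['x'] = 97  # {'value': 4, 'x': 97}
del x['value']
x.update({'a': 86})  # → {'x': 97, 'a': 86}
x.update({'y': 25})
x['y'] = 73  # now {'x': 97, 'a': 86, 'y': 73}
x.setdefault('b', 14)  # 14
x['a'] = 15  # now {'x': 97, 'a': 15, 'y': 73, 'b': 14}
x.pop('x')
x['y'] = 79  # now {'a': 15, 'y': 79, 'b': 14}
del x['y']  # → {'a': 15, 'b': 14}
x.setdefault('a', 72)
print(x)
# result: {'a': 15, 'b': 14}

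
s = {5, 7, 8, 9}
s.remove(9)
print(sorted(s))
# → [5, 7, 8]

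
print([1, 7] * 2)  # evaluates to [1, 7, 1, 7]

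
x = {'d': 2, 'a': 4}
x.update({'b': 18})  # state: {'d': 2, 'a': 4, 'b': 18}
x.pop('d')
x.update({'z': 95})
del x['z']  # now {'a': 4, 'b': 18}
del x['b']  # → {'a': 4}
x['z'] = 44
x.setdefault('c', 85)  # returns 85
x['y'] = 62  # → {'a': 4, 'z': 44, 'c': 85, 'y': 62}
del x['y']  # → {'a': 4, 'z': 44, 'c': 85}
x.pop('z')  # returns 44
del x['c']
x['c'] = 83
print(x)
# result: {'a': 4, 'c': 83}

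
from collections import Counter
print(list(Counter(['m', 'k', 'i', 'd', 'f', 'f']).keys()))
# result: ['m', 'k', 'i', 'd', 'f']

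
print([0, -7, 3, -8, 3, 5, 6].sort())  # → None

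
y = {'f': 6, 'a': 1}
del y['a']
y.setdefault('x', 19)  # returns 19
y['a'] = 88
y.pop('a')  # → 88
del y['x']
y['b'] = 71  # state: {'f': 6, 'b': 71}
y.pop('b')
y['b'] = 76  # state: {'f': 6, 'b': 76}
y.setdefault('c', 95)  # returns 95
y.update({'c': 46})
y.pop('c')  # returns 46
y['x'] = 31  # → {'f': 6, 'b': 76, 'x': 31}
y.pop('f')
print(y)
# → {'b': 76, 'x': 31}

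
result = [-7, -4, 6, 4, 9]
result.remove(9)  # [-7, -4, 6, 4]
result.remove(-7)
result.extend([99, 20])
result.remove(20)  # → [-4, 6, 4, 99]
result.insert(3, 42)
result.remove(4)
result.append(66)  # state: [-4, 6, 42, 99, 66]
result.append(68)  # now [-4, 6, 42, 99, 66, 68]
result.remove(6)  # [-4, 42, 99, 66, 68]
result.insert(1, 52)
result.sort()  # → [-4, 42, 52, 66, 68, 99]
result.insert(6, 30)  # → [-4, 42, 52, 66, 68, 99, 30]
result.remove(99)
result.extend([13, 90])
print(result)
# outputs [-4, 42, 52, 66, 68, 30, 13, 90]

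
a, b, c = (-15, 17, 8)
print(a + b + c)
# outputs 10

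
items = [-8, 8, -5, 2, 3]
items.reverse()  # [3, 2, -5, 8, -8]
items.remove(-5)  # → [3, 2, 8, -8]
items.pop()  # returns -8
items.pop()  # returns 8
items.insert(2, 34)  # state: [3, 2, 34]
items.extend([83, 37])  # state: [3, 2, 34, 83, 37]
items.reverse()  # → [37, 83, 34, 2, 3]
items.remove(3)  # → [37, 83, 34, 2]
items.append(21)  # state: [37, 83, 34, 2, 21]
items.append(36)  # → [37, 83, 34, 2, 21, 36]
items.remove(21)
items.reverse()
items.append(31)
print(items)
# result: [36, 2, 34, 83, 37, 31]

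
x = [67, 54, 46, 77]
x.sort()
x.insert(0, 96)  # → [96, 46, 54, 67, 77]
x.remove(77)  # [96, 46, 54, 67]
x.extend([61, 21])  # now [96, 46, 54, 67, 61, 21]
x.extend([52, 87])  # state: [96, 46, 54, 67, 61, 21, 52, 87]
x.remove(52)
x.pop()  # 87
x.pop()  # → 21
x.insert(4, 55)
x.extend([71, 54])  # [96, 46, 54, 67, 55, 61, 71, 54]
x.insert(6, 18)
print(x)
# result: [96, 46, 54, 67, 55, 61, 18, 71, 54]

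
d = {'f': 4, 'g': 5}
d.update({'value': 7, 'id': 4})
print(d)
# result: {'f': 4, 'g': 5, 'value': 7, 'id': 4}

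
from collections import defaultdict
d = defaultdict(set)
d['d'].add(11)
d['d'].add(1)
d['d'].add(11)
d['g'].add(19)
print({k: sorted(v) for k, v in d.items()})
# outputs {'d': [1, 11], 'g': [19]}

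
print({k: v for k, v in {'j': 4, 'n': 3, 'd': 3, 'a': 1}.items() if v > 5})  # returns {}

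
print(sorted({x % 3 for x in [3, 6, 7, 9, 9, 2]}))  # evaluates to [0, 1, 2]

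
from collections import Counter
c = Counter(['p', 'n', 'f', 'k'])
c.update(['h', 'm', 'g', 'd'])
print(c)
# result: Counter({'p': 1, 'n': 1, 'f': 1, 'k': 1, 'h': 1, 'm': 1, 'g': 1, 'd': 1})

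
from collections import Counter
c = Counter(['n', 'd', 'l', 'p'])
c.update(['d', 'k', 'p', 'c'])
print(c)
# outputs Counter({'d': 2, 'p': 2, 'n': 1, 'l': 1, 'k': 1, 'c': 1})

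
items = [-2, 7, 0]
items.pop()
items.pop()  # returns 7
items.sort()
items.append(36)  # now [-2, 36]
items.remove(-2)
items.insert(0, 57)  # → [57, 36]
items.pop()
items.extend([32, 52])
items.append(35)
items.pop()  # 35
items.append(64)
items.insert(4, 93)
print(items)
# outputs [57, 32, 52, 64, 93]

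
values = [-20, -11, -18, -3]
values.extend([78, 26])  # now [-20, -11, -18, -3, 78, 26]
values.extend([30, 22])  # [-20, -11, -18, -3, 78, 26, 30, 22]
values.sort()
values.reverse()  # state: [78, 30, 26, 22, -3, -11, -18, -20]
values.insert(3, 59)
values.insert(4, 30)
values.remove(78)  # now [30, 26, 59, 30, 22, -3, -11, -18, -20]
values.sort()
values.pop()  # 59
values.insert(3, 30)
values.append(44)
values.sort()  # [-20, -18, -11, -3, 22, 26, 30, 30, 30, 44]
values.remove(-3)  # [-20, -18, -11, 22, 26, 30, 30, 30, 44]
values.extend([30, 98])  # [-20, -18, -11, 22, 26, 30, 30, 30, 44, 30, 98]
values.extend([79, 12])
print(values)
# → [-20, -18, -11, 22, 26, 30, 30, 30, 44, 30, 98, 79, 12]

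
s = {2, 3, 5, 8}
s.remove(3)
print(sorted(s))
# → [2, 5, 8]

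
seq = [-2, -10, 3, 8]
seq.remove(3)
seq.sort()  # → [-10, -2, 8]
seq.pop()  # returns 8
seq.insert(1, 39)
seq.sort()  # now [-10, -2, 39]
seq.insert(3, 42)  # [-10, -2, 39, 42]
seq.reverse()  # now [42, 39, -2, -10]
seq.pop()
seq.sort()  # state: [-2, 39, 42]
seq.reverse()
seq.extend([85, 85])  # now [42, 39, -2, 85, 85]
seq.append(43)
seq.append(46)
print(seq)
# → [42, 39, -2, 85, 85, 43, 46]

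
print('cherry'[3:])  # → rry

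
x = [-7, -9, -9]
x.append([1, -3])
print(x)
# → [-7, -9, -9, [1, -3]]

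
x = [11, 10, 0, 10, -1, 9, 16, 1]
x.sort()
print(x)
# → [-1, 0, 1, 9, 10, 10, 11, 16]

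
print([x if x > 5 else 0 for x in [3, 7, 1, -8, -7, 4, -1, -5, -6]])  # [0, 7, 0, 0, 0, 0, 0, 0, 0]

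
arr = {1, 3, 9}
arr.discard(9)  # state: {1, 3}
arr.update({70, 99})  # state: {1, 3, 70, 99}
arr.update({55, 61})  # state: {1, 3, 55, 61, 70, 99}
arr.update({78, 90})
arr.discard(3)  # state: {1, 55, 61, 70, 78, 90, 99}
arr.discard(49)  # {1, 55, 61, 70, 78, 90, 99}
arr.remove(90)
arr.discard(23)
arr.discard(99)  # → {1, 55, 61, 70, 78}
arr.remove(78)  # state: {1, 55, 61, 70}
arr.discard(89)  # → {1, 55, 61, 70}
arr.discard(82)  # {1, 55, 61, 70}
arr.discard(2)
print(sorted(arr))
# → [1, 55, 61, 70]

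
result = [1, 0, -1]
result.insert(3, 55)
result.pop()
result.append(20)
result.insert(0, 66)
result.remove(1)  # [66, 0, -1, 20]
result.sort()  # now [-1, 0, 20, 66]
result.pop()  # 66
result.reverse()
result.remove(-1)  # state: [20, 0]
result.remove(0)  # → [20]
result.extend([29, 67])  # [20, 29, 67]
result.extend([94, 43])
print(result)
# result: [20, 29, 67, 94, 43]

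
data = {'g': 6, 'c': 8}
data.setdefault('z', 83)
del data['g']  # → {'c': 8, 'z': 83}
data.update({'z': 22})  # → {'c': 8, 'z': 22}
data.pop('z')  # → 22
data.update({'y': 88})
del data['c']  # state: {'y': 88}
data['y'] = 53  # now {'y': 53}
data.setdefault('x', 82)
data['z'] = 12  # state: {'y': 53, 'x': 82, 'z': 12}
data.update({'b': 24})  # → {'y': 53, 'x': 82, 'z': 12, 'b': 24}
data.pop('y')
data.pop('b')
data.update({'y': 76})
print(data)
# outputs {'x': 82, 'z': 12, 'y': 76}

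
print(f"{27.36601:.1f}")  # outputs 27.4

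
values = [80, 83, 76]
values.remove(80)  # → [83, 76]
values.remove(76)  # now [83]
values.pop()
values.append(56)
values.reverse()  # [56]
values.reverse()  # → [56]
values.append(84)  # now [56, 84]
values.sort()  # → [56, 84]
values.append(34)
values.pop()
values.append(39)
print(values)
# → [56, 84, 39]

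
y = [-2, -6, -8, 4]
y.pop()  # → 4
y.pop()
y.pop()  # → -6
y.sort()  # [-2]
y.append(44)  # [-2, 44]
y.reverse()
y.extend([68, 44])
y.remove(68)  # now [44, -2, 44]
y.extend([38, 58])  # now [44, -2, 44, 38, 58]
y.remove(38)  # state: [44, -2, 44, 58]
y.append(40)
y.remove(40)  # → [44, -2, 44, 58]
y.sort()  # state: [-2, 44, 44, 58]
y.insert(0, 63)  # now [63, -2, 44, 44, 58]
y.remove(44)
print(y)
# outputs [63, -2, 44, 58]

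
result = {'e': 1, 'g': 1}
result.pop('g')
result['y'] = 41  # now {'e': 1, 'y': 41}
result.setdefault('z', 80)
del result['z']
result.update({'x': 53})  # {'e': 1, 'y': 41, 'x': 53}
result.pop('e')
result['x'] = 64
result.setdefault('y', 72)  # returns 41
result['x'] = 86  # {'y': 41, 'x': 86}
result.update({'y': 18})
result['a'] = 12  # {'y': 18, 'x': 86, 'a': 12}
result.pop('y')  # 18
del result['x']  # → {'a': 12}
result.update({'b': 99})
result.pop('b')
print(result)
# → {'a': 12}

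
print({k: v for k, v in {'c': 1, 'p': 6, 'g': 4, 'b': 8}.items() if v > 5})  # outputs {'p': 6, 'b': 8}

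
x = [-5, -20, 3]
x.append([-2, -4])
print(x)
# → [-5, -20, 3, [-2, -4]]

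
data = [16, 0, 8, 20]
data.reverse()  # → [20, 8, 0, 16]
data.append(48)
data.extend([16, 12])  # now [20, 8, 0, 16, 48, 16, 12]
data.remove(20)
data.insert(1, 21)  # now [8, 21, 0, 16, 48, 16, 12]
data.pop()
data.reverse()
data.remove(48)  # [16, 16, 0, 21, 8]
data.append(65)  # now [16, 16, 0, 21, 8, 65]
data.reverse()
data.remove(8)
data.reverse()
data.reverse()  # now [65, 21, 0, 16, 16]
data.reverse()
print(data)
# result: [16, 16, 0, 21, 65]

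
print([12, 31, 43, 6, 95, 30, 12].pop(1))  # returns 31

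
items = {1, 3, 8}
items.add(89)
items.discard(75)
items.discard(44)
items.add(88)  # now {1, 3, 8, 88, 89}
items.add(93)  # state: {1, 3, 8, 88, 89, 93}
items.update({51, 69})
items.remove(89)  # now {1, 3, 8, 51, 69, 88, 93}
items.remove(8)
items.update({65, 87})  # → {1, 3, 51, 65, 69, 87, 88, 93}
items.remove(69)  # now {1, 3, 51, 65, 87, 88, 93}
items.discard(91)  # {1, 3, 51, 65, 87, 88, 93}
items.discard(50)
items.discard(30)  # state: {1, 3, 51, 65, 87, 88, 93}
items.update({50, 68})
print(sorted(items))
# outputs [1, 3, 50, 51, 65, 68, 87, 88, 93]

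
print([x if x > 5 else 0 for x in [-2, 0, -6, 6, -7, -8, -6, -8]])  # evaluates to [0, 0, 0, 6, 0, 0, 0, 0]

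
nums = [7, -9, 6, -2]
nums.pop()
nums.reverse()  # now [6, -9, 7]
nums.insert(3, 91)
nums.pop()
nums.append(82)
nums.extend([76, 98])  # [6, -9, 7, 82, 76, 98]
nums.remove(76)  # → [6, -9, 7, 82, 98]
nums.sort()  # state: [-9, 6, 7, 82, 98]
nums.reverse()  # [98, 82, 7, 6, -9]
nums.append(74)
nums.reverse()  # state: [74, -9, 6, 7, 82, 98]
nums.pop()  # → 98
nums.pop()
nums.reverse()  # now [7, 6, -9, 74]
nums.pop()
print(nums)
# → [7, 6, -9]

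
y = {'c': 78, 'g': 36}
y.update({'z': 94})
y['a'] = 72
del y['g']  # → {'c': 78, 'z': 94, 'a': 72}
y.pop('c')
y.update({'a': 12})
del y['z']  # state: {'a': 12}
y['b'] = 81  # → {'a': 12, 'b': 81}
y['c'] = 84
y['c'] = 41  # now {'a': 12, 'b': 81, 'c': 41}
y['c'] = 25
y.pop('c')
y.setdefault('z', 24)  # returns 24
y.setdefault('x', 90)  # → 90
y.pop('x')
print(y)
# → {'a': 12, 'b': 81, 'z': 24}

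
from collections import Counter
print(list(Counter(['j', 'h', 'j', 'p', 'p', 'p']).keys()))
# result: ['j', 'h', 'p']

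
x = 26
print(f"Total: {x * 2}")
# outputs Total: 52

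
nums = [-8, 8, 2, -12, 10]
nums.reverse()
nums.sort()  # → [-12, -8, 2, 8, 10]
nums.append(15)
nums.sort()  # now [-12, -8, 2, 8, 10, 15]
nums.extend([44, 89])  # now [-12, -8, 2, 8, 10, 15, 44, 89]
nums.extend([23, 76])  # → [-12, -8, 2, 8, 10, 15, 44, 89, 23, 76]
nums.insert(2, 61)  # [-12, -8, 61, 2, 8, 10, 15, 44, 89, 23, 76]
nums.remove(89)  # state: [-12, -8, 61, 2, 8, 10, 15, 44, 23, 76]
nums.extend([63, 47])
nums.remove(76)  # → [-12, -8, 61, 2, 8, 10, 15, 44, 23, 63, 47]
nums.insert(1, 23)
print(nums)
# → [-12, 23, -8, 61, 2, 8, 10, 15, 44, 23, 63, 47]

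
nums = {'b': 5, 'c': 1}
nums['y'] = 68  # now {'b': 5, 'c': 1, 'y': 68}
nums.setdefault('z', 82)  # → 82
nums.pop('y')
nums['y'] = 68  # {'b': 5, 'c': 1, 'z': 82, 'y': 68}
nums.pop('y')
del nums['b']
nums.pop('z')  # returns 82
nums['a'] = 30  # {'c': 1, 'a': 30}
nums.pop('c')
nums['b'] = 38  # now {'a': 30, 'b': 38}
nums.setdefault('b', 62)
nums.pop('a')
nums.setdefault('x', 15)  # 15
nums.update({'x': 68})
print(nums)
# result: {'b': 38, 'x': 68}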